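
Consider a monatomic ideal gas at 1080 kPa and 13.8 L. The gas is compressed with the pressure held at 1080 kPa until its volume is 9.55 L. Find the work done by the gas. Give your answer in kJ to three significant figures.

W ≈ -4.59 kJ

Isobaric: W = P ΔV.
W = (1080 kPa)(9.55 − 13.8 L) = (1080)(-4.25) = -4590 J.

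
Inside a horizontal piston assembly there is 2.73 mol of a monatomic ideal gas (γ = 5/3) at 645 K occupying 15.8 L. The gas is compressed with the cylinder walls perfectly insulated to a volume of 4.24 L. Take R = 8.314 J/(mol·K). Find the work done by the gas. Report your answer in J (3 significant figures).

W ≈ -30800 J

Adiabatic: TV^(γ−1) = const with γ = 5/3.
T₂ = T₁ (V₁/V₂)^(γ−1) = 645 × (15.8/4.24)^0.667 = 645 × 2.404 = 1550 K.
W_by = nCᵥ(T₁ − T₂) = (2.73)(12.47)(645 − 1550) = -30822 J.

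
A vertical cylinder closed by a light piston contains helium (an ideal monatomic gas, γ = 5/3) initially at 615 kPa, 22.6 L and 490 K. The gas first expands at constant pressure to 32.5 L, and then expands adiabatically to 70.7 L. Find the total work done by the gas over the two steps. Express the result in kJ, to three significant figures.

W_total ≈ 18.2 kJ

Step 1 (isobaric): W = PΔV = (615 kPa)(32.5 − 22.6 L) = 6088 J.
After step 1: P = 615 kPa, V = 32.5 L, T = 704.6 K.
Step 2 (adiabatic): W = (P₁V₁ − P₂V₂)/(γ−1) = (19988 − 11905)/0.667 = 12124 J.
W_total = 6088 + 12124 = 18212 J.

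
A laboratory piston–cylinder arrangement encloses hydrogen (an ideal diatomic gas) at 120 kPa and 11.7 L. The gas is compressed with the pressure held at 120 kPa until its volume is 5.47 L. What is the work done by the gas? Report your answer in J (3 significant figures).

W ≈ -748 J

Isobaric: W = P ΔV.
W = (120 kPa)(5.47 − 11.7 L) = (120)(-6.23) = -747.6 J.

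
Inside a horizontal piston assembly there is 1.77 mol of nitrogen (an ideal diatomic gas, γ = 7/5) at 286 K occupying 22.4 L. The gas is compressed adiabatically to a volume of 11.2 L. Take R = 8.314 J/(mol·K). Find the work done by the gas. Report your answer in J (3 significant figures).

W ≈ -3360 J

Adiabatic: TV^(γ−1) = const with γ = 7/5.
T₂ = T₁ (V₁/V₂)^(γ−1) = 286 × (22.4/11.2)^0.4 = 286 × 1.32 = 377.4 K.
W_by = nCᵥ(T₁ − T₂) = (1.77)(20.79)(286 − 377.4) = -3362 J.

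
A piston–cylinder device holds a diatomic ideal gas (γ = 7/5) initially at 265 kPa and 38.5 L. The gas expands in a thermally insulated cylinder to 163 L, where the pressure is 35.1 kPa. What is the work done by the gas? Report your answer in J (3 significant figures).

W ≈ 11200 J

Adiabatic: W = (P₁V₁ − P₂V₂)/(γ − 1) with γ = 7/5.
P₁V₁ = 10202 J, P₂V₂ = 5721 J.
W = (10202 − 5721) / 0.4 = 11203 J.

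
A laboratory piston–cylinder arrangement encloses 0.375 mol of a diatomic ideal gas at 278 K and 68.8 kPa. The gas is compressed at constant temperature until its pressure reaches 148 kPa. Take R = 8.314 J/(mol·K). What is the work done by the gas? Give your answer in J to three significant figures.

Isothermal process: W = nRT ln(V₂/V₁) = nRT ln(P₁/P₂).
W = (0.375)(8.314)(278) × ln(68.8/148)
  = 866.7 × ln(0.4649) = 866.7 × -0.766
W_by_gas = -663.9 J.

W ≈ -664 J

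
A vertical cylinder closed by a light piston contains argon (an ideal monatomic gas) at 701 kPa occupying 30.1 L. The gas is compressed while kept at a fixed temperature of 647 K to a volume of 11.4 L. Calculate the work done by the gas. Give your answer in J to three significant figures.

Isothermal: W = nRT ln(V₂/V₁) = P₁V₁ ln(V₂/V₁).
P₁V₁ = (701 kPa)(30.1 L) = 21100 J.
W = 21100 × ln(11.4/30.1) = 21100 × -0.9709
W_by_gas = -20486 J.

W ≈ -20500 J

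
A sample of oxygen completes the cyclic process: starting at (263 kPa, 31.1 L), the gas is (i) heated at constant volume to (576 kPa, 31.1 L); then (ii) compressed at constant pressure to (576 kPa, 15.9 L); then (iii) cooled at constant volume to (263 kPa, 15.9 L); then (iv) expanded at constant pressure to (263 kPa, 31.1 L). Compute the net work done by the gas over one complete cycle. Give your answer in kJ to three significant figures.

W_net ≈ -4.76 kJ

Constant-volume legs do no work.
W(ii) = (576)(15.9 − 31.1) = -8755 J; W(iv) = (263)(31.1 − 15.9) = 3998 J.
W_net = -8755 + 3998 = -4758 J (the counter-clockwise enclosed area).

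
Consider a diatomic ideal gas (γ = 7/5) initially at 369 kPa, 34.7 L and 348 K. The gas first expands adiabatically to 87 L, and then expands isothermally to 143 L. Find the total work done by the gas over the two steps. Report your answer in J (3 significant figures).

Step 1 (adiabatic): W = (P₁V₁ − P₂V₂)/(γ−1) = (12804 − 8865)/0.4 = 9848 J.
After step 1: P = 101.9 kPa, V = 87 L, T = 240.9 K.
Step 2 (isothermal): W = P₁V₁ ln(V₂/V₁) = (8865) ln(143/87) = 4405 J.
W_total = 9848 + 4405 = 14254 J.

W_total ≈ 14300 J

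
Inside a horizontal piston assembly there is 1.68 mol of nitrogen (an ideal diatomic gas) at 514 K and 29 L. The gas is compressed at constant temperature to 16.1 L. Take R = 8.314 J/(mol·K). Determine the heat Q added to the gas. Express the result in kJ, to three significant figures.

Isothermal ⇒ ΔU = 0, so Q = W = nRT ln(V₂/V₁).
Q = (1.68)(8.314)(514) ln(16.1/29) = 7179 × -0.5885 = -4225 J.

Q ≈ -4.22 kJ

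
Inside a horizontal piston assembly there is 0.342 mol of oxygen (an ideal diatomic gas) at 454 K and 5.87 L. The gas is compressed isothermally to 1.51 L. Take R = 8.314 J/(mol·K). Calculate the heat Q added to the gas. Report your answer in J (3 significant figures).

Q ≈ -1750 J

Isothermal ⇒ ΔU = 0, so Q = W = nRT ln(V₂/V₁).
Q = (0.342)(8.314)(454) ln(1.51/5.87) = 1291 × -1.358 = -1753 J.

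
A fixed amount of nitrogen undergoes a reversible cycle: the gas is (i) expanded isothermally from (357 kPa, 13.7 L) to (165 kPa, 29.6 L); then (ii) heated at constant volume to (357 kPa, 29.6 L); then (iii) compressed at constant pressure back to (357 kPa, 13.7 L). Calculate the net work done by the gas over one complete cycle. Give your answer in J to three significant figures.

Leg (i): W = PᵢVᵢ ln(V_f/Vᵢ) = (4891) ln(29.6/13.7) = 3768 J.
Leg (ii): W = 0.
Leg (iii): W = PΔV = (357)(13.7 − 29.6) = -5676 J.
W_net = 3768 − 5676 = -1908 J.

W_net ≈ -1910 J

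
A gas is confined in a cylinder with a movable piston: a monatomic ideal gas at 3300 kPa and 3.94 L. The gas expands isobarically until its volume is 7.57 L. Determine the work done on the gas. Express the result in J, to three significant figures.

W ≈ -12000 J

Isobaric: W = P ΔV.
W = (3300 kPa)(7.57 − 3.94 L) = (3300)(3.63) = 11979 J.
Work on gas = −W_by = -11979 J.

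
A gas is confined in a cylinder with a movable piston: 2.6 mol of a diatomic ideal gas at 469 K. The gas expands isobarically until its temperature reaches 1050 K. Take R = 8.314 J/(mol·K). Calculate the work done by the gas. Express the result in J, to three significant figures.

W ≈ 12600 J

Isobaric: W = P ΔV = nR ΔT.
W = (2.6)(8.314)(1050 − 469) = 12559 J.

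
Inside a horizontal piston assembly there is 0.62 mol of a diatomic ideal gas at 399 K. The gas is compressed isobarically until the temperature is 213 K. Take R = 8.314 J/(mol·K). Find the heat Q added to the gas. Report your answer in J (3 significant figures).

Isobaric: W = nRΔT = (0.62)(8.314)(-186) = -958.8 J.
ΔU = nCᵥΔT with Cᵥ = 5R/2: ΔU = (0.62)(20.79)(-186) = -2397 J.
Q = ΔU + W = -2397 − 958.8 = -3356 J.

Q ≈ -3360 J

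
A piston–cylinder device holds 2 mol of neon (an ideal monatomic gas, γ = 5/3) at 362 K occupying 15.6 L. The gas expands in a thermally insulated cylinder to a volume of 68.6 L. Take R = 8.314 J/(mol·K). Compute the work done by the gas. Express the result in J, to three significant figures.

Adiabatic: TV^(γ−1) = const with γ = 5/3.
T₂ = T₁ (V₁/V₂)^(γ−1) = 362 × (15.6/68.6)^0.667 = 362 × 0.3726 = 134.9 K.
W_by = nCᵥ(T₁ − T₂) = (2)(12.47)(362 − 134.9) = 5665 J.

W ≈ 5670 J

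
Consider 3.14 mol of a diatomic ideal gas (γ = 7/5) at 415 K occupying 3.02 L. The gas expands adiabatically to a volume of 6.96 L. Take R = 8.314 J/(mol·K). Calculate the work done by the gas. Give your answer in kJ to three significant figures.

Adiabatic: TV^(γ−1) = const with γ = 7/5.
T₂ = T₁ (V₁/V₂)^(γ−1) = 415 × (3.02/6.96)^0.4 = 415 × 0.7161 = 297.2 K.
W_by = nCᵥ(T₁ − T₂) = (3.14)(20.79)(415 − 297.2) = 7690 J.

W ≈ 7.69 kJ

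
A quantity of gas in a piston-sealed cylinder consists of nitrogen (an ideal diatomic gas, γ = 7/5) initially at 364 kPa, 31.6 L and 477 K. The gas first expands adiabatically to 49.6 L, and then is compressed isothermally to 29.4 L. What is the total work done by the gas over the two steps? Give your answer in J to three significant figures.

Step 1 (adiabatic): W = (P₁V₁ − P₂V₂)/(γ−1) = (11502 − 9604)/0.4 = 4745 J.
After step 1: P = 193.6 kPa, V = 49.6 L, T = 398.3 K.
Step 2 (isothermal): W = P₁V₁ ln(V₂/V₁) = (9604) ln(29.4/49.6) = -5023 J.
W_total = 4745 − 5023 = -278.1 J.

W_total ≈ -278 J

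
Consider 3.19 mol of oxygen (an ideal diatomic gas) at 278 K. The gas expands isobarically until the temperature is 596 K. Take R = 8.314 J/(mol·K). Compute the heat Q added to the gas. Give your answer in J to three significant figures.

Q ≈ 29500 J

Isobaric: W = nRΔT = (3.19)(8.314)(318) = 8434 J.
ΔU = nCᵥΔT with Cᵥ = 5R/2: ΔU = (3.19)(20.79)(318) = 21085 J.
Q = ΔU + W = 21085 + 8434 = 29519 J.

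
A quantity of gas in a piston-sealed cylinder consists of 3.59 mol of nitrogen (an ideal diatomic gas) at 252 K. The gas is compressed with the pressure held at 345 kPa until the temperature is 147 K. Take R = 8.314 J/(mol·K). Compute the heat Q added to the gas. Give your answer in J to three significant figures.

Isobaric: W = nRΔT = (3.59)(8.314)(-105) = -3134 J.
ΔU = nCᵥΔT with Cᵥ = 5R/2: ΔU = (3.59)(20.79)(-105) = -7835 J.
Q = ΔU + W = -7835 − 3134 = -10969 J.

Q ≈ -11000 J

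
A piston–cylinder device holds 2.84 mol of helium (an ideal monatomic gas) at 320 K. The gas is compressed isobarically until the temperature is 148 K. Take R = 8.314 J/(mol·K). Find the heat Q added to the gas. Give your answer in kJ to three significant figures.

Q ≈ -10.2 kJ

Isobaric: W = nRΔT = (2.84)(8.314)(-172) = -4061 J.
ΔU = nCᵥΔT with Cᵥ = 3R/2: ΔU = (2.84)(12.47)(-172) = -6092 J.
Q = ΔU + W = -6092 − 4061 = -10153 J.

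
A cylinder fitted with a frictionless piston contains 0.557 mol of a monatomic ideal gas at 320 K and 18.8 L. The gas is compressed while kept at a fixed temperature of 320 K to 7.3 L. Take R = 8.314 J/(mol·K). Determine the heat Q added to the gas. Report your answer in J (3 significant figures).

Q ≈ -1400 J

Isothermal ⇒ ΔU = 0, so Q = W = nRT ln(V₂/V₁).
Q = (0.557)(8.314)(320) ln(7.3/18.8) = 1482 × -0.946 = -1402 J.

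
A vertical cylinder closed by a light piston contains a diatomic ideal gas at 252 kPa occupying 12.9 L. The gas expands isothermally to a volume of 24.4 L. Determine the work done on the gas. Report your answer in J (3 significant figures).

Isothermal: W = nRT ln(V₂/V₁) = P₁V₁ ln(V₂/V₁).
P₁V₁ = (252 kPa)(12.9 L) = 3251 J.
W = 3251 × ln(24.4/12.9) = 3251 × 0.6374
W_by_gas = 2072 J; work on gas = −W_by = -2072 J.

W ≈ -2070 J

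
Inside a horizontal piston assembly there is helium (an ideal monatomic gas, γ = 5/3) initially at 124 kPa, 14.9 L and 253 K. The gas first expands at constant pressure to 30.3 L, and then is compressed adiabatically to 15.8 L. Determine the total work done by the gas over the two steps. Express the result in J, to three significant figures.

Step 1 (isobaric): W = PΔV = (124 kPa)(30.3 − 14.9 L) = 1910 J.
After step 1: P = 124 kPa, V = 30.3 L, T = 514.5 K.
Step 2 (adiabatic): W = (P₁V₁ − P₂V₂)/(γ−1) = (3757 − 5799)/0.667 = -3063 J.
W_total = 1910 − 3063 = -1154 J.

W_total ≈ -1150 J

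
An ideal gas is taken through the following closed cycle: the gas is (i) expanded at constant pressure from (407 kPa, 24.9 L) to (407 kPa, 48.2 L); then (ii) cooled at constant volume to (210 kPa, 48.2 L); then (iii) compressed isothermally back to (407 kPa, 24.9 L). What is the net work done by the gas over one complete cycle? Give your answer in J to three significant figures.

W_net ≈ 2800 J

Leg (i): W = PΔV = (407)(48.2 − 24.9) = 9483 J.
Leg (ii): W = 0.
Leg (iii): W = PᵢVᵢ ln(V_f/Vᵢ) = (10122) ln(24.9/48.2) = -6685 J.
W_net = 9483 − 6685 = 2798 J.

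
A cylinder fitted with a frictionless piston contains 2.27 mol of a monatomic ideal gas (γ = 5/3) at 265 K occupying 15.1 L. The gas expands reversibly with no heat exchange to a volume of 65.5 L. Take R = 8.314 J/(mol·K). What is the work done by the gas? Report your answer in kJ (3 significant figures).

W ≈ 4.68 kJ

Adiabatic: TV^(γ−1) = const with γ = 5/3.
T₂ = T₁ (V₁/V₂)^(γ−1) = 265 × (15.1/65.5)^0.667 = 265 × 0.376 = 99.63 K.
W_by = nCᵥ(T₁ − T₂) = (2.27)(12.47)(265 − 99.63) = 4681 J.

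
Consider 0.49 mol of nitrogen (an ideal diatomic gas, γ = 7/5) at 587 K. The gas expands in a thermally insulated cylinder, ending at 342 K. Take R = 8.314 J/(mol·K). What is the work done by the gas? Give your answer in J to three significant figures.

W ≈ 2500 J

Adiabatic ⇒ Q = 0, so W_by = −ΔU = nCᵥ(T₁ − T₂).
Cᵥ = 5R/2 = 20.79 J/(mol·K).
W = (0.49)(20.79)(587 − 342) = 2495 J.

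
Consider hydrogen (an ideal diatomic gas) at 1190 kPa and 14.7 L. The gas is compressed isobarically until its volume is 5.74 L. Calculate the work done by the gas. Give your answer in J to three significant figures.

W ≈ -10700 J

Isobaric: W = P ΔV.
W = (1190 kPa)(5.74 − 14.7 L) = (1190)(-8.96) = -10662 J.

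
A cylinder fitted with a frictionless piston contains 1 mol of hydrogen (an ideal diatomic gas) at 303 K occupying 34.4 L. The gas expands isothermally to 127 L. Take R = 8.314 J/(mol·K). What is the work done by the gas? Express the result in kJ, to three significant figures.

W ≈ 3.29 kJ

Isothermal: W = nRT ln(V₂/V₁).
W = (1)(8.314)(303) × ln(127/34.4)
  = 2519 × 1.306
W_by_gas = 3290 J.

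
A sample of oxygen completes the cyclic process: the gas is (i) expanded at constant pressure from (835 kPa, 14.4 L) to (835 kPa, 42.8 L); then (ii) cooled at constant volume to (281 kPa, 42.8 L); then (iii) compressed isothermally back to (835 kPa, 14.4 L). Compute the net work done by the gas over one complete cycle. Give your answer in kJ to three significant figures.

W_net ≈ 10.6 kJ

Leg (i): W = PΔV = (835)(42.8 − 14.4) = 23714 J.
Leg (ii): W = 0.
Leg (iii): W = PᵢVᵢ ln(V_f/Vᵢ) = (12027) ln(14.4/42.8) = -13101 J.
W_net = 23714 − 13101 = 10613 J.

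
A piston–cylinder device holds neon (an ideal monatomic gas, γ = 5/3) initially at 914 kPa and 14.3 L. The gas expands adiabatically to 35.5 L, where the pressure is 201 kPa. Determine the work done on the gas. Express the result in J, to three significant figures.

Adiabatic: W = (P₁V₁ − P₂V₂)/(γ − 1) with γ = 5/3.
P₁V₁ = 13070 J, P₂V₂ = 7136 J.
W = (13070 − 7136) / 0.6667 = 8902 J.
Work on gas = −W_by = -8902 J.

W ≈ -8900 J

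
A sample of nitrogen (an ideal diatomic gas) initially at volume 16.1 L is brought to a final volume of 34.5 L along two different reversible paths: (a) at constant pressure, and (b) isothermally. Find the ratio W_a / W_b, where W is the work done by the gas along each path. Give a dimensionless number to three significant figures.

Path (a) isobaric: W = P₁(V₂ − V₁) → W_a/(P₁V₁) = 1.143.
Path (b) isothermal: W = P₁V₁ ln(V₂/V₁) → W_b/(P₁V₁) = 0.7621.
W_a / W_b = 1.143 / 0.7621 = 1.5.

W_a / W_b ≈ 1.50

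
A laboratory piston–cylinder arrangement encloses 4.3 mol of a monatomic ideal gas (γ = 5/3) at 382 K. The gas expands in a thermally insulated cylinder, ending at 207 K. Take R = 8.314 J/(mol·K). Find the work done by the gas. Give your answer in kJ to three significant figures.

W ≈ 9.38 kJ

Adiabatic ⇒ Q = 0, so W_by = −ΔU = nCᵥ(T₁ − T₂).
Cᵥ = 3R/2 = 12.47 J/(mol·K).
W = (4.3)(12.47)(382 − 207) = 9384 J.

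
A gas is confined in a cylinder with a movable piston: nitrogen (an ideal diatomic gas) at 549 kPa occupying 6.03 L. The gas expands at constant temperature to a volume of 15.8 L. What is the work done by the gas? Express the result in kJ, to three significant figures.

Isothermal: W = nRT ln(V₂/V₁) = P₁V₁ ln(V₂/V₁).
P₁V₁ = (549 kPa)(6.03 L) = 3310 J.
W = 3310 × ln(15.8/6.03) = 3310 × 0.9633
W_by_gas = 3189 J.

W ≈ 3.19 kJ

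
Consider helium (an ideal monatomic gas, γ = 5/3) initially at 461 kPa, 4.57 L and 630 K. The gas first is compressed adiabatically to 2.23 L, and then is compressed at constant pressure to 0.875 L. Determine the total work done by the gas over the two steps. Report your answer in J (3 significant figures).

Step 1 (adiabatic): W = (P₁V₁ − P₂V₂)/(γ−1) = (2107 − 3399)/0.667 = -1938 J.
After step 1: P = 1524 kPa, V = 2.23 L, T = 1016 K.
Step 2 (isobaric): W = PΔV = (1524 kPa)(0.875 − 2.23 L) = -2065 J.
W_total = -1938 − 2065 = -4004 J.

W_total ≈ -4000 J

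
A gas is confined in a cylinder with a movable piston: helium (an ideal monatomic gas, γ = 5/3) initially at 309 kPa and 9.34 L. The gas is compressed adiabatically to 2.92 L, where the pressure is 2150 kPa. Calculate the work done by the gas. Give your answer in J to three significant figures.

Adiabatic: W = (P₁V₁ − P₂V₂)/(γ − 1) with γ = 5/3.
P₁V₁ = 2886 J, P₂V₂ = 6278 J.
W = (2886 − 6278) / 0.6667 = -5088 J.

W ≈ -5090 J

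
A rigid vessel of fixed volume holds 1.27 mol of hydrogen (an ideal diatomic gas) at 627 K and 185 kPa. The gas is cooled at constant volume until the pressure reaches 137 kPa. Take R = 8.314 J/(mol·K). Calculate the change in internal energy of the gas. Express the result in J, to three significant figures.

ΔU ≈ -4290 J

Constant volume ⇒ W = 0, so Q = ΔU = nCᵥΔT with Cᵥ = 5R/2 = 20.79 J/(mol·K).
At constant V, T₂/T₁ = P₂/P₁ ⇒ ΔT = T₁(P₂/P₁ − 1) = 627·(137/185 − 1) = -162.7 K.
ΔU = (1.27)(20.79)(-162.7) = -4294 J.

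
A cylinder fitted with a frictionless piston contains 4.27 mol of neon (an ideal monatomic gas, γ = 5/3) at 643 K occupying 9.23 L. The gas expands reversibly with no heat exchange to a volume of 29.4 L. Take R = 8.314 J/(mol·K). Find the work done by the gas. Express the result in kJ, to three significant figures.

W ≈ 18.4 kJ

Adiabatic: TV^(γ−1) = const with γ = 5/3.
T₂ = T₁ (V₁/V₂)^(γ−1) = 643 × (9.23/29.4)^0.667 = 643 × 0.4619 = 297 K.
W_by = nCᵥ(T₁ − T₂) = (4.27)(12.47)(643 − 297) = 18424 J.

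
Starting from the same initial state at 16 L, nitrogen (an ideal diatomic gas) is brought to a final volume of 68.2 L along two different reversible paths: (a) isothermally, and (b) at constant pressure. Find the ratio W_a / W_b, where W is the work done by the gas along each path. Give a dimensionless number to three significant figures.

W_a / W_b ≈ 0.444

Path (a) isothermal: W = P₁V₁ ln(V₂/V₁) → W_a/(P₁V₁) = 1.45.
Path (b) isobaric: W = P₁(V₂ − V₁) → W_b/(P₁V₁) = 3.263.
W_a / W_b = 1.45 / 3.263 = 0.4444.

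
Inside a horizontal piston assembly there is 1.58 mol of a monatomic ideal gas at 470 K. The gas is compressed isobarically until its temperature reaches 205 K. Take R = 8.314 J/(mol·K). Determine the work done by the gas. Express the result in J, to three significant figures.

W ≈ -3480 J

Isobaric: W = P ΔV = nR ΔT.
W = (1.58)(8.314)(205 − 470) = -3481 J.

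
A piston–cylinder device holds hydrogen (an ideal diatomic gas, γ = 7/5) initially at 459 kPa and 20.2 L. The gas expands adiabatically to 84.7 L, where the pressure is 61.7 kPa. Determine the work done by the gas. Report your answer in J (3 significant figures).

Adiabatic: W = (P₁V₁ − P₂V₂)/(γ − 1) with γ = 7/5.
P₁V₁ = 9272 J, P₂V₂ = 5226 J.
W = (9272 − 5226) / 0.4 = 10115 J.

W ≈ 10100 J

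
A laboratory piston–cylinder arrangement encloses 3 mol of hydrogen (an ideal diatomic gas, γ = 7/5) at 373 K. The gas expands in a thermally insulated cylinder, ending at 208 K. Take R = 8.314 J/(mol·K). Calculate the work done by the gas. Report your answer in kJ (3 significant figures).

Adiabatic ⇒ Q = 0, so W_by = −ΔU = nCᵥ(T₁ − T₂).
Cᵥ = 5R/2 = 20.79 J/(mol·K).
W = (3)(20.79)(373 − 208) = 10289 J.

W ≈ 10.3 kJ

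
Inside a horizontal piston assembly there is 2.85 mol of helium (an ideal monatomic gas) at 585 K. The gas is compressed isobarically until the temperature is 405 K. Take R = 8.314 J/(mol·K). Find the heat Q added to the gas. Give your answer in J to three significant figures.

Isobaric: W = nRΔT = (2.85)(8.314)(-180) = -4265 J.
ΔU = nCᵥΔT with Cᵥ = 3R/2: ΔU = (2.85)(12.47)(-180) = -6398 J.
Q = ΔU + W = -6398 − 4265 = -10663 J.

Q ≈ -10700 J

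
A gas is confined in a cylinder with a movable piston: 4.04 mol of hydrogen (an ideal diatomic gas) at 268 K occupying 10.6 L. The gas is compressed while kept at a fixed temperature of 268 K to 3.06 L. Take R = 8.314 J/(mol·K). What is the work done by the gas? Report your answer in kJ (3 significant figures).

W ≈ -11.2 kJ

Isothermal: W = nRT ln(V₂/V₁).
W = (4.04)(8.314)(268) × ln(3.06/10.6)
  = 9002 × -1.242
W_by_gas = -11184 J.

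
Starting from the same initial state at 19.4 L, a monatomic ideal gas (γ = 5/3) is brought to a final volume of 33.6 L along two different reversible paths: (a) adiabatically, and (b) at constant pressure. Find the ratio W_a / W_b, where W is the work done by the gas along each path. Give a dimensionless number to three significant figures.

Path (a) adiabatic: W = P₁V₁(1 − (V₁/V₂)^(γ−1))/(γ−1) → W_a/(P₁V₁) = 0.4599.
Path (b) isobaric: W = P₁(V₂ − V₁) → W_b/(P₁V₁) = 0.732.
W_a / W_b = 0.4599 / 0.732 = 0.6283.

W_a / W_b ≈ 0.628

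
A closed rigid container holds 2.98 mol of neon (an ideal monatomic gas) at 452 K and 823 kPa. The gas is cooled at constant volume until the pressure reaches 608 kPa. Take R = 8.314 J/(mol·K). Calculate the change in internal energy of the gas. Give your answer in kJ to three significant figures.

ΔU ≈ -4.39 kJ

Constant volume ⇒ W = 0, so Q = ΔU = nCᵥΔT with Cᵥ = 3R/2 = 12.47 J/(mol·K).
At constant V, T₂/T₁ = P₂/P₁ ⇒ ΔT = T₁(P₂/P₁ − 1) = 452·(608/823 − 1) = -118.1 K.
ΔU = (2.98)(12.47)(-118.1) = -4388 J.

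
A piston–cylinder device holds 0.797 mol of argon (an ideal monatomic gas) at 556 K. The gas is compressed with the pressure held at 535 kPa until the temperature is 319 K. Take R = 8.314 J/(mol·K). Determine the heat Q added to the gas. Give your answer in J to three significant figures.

Q ≈ -3930 J

Isobaric: W = nRΔT = (0.797)(8.314)(-237) = -1570 J.
ΔU = nCᵥΔT with Cᵥ = 3R/2: ΔU = (0.797)(12.47)(-237) = -2356 J.
Q = ΔU + W = -2356 − 1570 = -3926 J.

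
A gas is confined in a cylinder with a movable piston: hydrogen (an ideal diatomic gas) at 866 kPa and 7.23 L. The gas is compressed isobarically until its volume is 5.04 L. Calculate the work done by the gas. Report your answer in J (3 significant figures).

Isobaric: W = P ΔV.
W = (866 kPa)(5.04 − 7.23 L) = (866)(-2.19) = -1897 J.

W ≈ -1900 J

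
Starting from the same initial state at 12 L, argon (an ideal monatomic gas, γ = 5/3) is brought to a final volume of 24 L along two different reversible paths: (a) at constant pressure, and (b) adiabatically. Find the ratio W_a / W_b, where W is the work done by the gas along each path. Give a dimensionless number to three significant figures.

W_a / W_b ≈ 1.80

Path (a) isobaric: W = P₁(V₂ − V₁) → W_a/(P₁V₁) = 1.
Path (b) adiabatic: W = P₁V₁(1 − (V₁/V₂)^(γ−1))/(γ−1) → W_b/(P₁V₁) = 0.5551.
W_a / W_b = 1 / 0.5551 = 1.802.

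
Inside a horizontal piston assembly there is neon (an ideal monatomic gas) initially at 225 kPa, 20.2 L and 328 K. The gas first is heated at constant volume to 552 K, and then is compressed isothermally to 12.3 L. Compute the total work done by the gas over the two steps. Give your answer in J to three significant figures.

W_total ≈ -3790 J

Step 1 (isochoric): W = 0 (constant volume).
After step 1: P = 378.7 kPa (V unchanged).
Step 2 (isothermal): W = P₁V₁ ln(V₂/V₁) = (7649) ln(12.3/20.2) = -3794 J.
W_total = 0 − 3794 = -3794 J.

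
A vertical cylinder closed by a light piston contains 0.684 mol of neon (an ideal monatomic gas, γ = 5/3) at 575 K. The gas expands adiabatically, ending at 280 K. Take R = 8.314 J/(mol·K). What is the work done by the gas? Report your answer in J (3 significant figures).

W ≈ 2520 J

Adiabatic ⇒ Q = 0, so W_by = −ΔU = nCᵥ(T₁ − T₂).
Cᵥ = 3R/2 = 12.47 J/(mol·K).
W = (0.684)(12.47)(575 − 280) = 2516 J.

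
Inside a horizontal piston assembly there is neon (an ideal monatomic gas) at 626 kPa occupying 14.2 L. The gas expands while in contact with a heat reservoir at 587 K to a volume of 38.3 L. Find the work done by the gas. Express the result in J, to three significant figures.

W ≈ 8820 J

Isothermal: W = nRT ln(V₂/V₁) = P₁V₁ ln(V₂/V₁).
P₁V₁ = (626 kPa)(14.2 L) = 8889 J.
W = 8889 × ln(38.3/14.2) = 8889 × 0.9922
W_by_gas = 8820 J.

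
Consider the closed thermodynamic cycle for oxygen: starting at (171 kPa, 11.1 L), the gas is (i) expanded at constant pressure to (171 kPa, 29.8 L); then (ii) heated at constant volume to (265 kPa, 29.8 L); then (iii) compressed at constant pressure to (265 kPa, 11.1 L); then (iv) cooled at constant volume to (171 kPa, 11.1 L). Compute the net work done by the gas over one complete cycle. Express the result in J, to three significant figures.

W_net ≈ -1760 J

Constant-volume legs do no work.
W(i) = (171)(29.8 − 11.1) = 3198 J; W(iii) = (265)(11.1 − 29.8) = -4956 J.
W_net = 3198 − 4956 = -1758 J (the counter-clockwise enclosed area).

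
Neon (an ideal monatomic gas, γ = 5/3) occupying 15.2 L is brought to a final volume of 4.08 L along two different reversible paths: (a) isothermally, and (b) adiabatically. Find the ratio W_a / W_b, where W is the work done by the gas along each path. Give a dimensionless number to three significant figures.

Path (a) isothermal: W = P₁V₁ ln(V₂/V₁) → W_a/(P₁V₁) = -1.315.
Path (b) adiabatic: W = P₁V₁(1 − (V₁/V₂)^(γ−1))/(γ−1) → W_b/(P₁V₁) = -2.105.
W_a / W_b = -1.315 / -2.105 = 0.6249.

W_a / W_b ≈ 0.625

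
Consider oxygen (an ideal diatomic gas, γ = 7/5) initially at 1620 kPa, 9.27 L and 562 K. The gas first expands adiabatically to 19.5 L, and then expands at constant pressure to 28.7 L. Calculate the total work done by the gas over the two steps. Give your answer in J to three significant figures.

Step 1 (adiabatic): W = (P₁V₁ − P₂V₂)/(γ−1) = (15017 − 11154)/0.4 = 9660 J.
After step 1: P = 572 kPa, V = 19.5 L, T = 417.4 K.
Step 2 (isobaric): W = PΔV = (572 kPa)(28.7 − 19.5 L) = 5262 J.
W_total = 9660 + 5262 = 14922 J.

W_total ≈ 14900 J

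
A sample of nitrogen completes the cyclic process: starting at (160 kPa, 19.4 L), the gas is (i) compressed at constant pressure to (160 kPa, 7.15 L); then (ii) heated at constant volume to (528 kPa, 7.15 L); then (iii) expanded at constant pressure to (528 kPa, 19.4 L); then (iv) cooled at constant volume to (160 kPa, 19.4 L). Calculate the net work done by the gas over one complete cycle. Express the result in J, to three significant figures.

Constant-volume legs do no work.
W(i) = (160)(7.15 − 19.4) = -1960 J; W(iii) = (528)(19.4 − 7.15) = 6468 J.
W_net = -1960 + 6468 = 4508 J (the clockwise enclosed area).

W_net ≈ 4510 J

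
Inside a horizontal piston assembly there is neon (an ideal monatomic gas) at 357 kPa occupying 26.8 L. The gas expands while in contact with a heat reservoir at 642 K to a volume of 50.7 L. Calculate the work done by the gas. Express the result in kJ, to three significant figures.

Isothermal: W = nRT ln(V₂/V₁) = P₁V₁ ln(V₂/V₁).
P₁V₁ = (357 kPa)(26.8 L) = 9568 J.
W = 9568 × ln(50.7/26.8) = 9568 × 0.6375
W_by_gas = 6100 J.

W ≈ 6.10 kJ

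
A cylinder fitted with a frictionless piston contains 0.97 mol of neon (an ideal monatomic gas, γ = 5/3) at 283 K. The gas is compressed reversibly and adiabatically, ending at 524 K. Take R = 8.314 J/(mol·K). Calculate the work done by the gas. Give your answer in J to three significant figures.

W ≈ -2920 J

Adiabatic ⇒ Q = 0, so W_by = −ΔU = nCᵥ(T₁ − T₂).
Cᵥ = 3R/2 = 12.47 J/(mol·K).
W = (0.97)(12.47)(283 − 524) = -2915 J.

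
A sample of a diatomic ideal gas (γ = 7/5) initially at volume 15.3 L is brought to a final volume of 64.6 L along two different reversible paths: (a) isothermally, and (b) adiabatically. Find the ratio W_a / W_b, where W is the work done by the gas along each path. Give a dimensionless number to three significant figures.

Path (a) isothermal: W = P₁V₁ ln(V₂/V₁) → W_a/(P₁V₁) = 1.44.
Path (b) adiabatic: W = P₁V₁(1 − (V₁/V₂)^(γ−1))/(γ−1) → W_b/(P₁V₁) = 1.095.
W_a / W_b = 1.44 / 1.095 = 1.316.

W_a / W_b ≈ 1.32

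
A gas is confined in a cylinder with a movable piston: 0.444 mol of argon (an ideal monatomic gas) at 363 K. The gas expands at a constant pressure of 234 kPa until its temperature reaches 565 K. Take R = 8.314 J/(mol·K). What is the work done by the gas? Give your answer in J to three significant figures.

W ≈ 746 J

Isobaric: W = P ΔV = nR ΔT.
W = (0.444)(8.314)(565 − 363) = 745.7 J.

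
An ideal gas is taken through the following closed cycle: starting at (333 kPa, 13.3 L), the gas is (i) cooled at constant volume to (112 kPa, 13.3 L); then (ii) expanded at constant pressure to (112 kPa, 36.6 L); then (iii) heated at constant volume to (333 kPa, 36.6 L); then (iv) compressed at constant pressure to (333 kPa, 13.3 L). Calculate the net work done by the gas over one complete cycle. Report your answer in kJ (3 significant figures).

Constant-volume legs do no work.
W(ii) = (112)(36.6 − 13.3) = 2610 J; W(iv) = (333)(13.3 − 36.6) = -7759 J.
W_net = 2610 − 7759 = -5149 J (the counter-clockwise enclosed area).

W_net ≈ -5.15 kJ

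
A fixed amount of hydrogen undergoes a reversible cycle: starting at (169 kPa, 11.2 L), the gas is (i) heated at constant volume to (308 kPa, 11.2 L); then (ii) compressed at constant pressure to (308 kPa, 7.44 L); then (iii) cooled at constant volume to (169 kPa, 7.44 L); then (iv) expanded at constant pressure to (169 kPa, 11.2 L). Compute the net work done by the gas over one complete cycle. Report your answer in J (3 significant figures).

Constant-volume legs do no work.
W(ii) = (308)(7.44 − 11.2) = -1158 J; W(iv) = (169)(11.2 − 7.44) = 635.4 J.
W_net = -1158 + 635.4 = -522.6 J (the counter-clockwise enclosed area).

W_net ≈ -523 J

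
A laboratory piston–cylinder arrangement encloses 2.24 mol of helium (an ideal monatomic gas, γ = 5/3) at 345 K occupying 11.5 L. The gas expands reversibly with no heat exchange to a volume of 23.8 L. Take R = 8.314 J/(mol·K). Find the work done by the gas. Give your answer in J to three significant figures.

Adiabatic: TV^(γ−1) = const with γ = 5/3.
T₂ = T₁ (V₁/V₂)^(γ−1) = 345 × (11.5/23.8)^0.667 = 345 × 0.6158 = 212.4 K.
W_by = nCᵥ(T₁ − T₂) = (2.24)(12.47)(345 − 212.4) = 3703 J.

W ≈ 3700 J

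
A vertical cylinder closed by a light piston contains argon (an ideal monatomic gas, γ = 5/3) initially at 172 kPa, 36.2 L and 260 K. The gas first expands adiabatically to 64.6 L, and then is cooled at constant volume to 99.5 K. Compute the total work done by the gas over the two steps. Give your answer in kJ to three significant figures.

Step 1 (adiabatic): W = (P₁V₁ − P₂V₂)/(γ−1) = (6226 − 4232)/0.667 = 2991 J.
Step 2 (isochoric): W = 0 (constant volume).
W_total = 2991 + 0 = 2991 J.

W_total ≈ 2.99 kJ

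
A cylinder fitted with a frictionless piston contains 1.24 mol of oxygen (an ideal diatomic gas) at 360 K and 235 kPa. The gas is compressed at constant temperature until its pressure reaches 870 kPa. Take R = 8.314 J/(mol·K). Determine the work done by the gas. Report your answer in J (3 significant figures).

W ≈ -4860 J

Isothermal process: W = nRT ln(V₂/V₁) = nRT ln(P₁/P₂).
W = (1.24)(8.314)(360) × ln(235/870)
  = 3711 × ln(0.2701) = 3711 × -1.309
W_by_gas = -4858 J.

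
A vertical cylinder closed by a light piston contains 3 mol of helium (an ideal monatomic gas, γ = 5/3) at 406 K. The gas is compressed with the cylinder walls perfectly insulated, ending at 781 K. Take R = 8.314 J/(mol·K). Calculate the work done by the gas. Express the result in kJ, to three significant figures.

W ≈ -14.0 kJ

Adiabatic ⇒ Q = 0, so W_by = −ΔU = nCᵥ(T₁ − T₂).
Cᵥ = 3R/2 = 12.47 J/(mol·K).
W = (3)(12.47)(406 − 781) = -14030 J.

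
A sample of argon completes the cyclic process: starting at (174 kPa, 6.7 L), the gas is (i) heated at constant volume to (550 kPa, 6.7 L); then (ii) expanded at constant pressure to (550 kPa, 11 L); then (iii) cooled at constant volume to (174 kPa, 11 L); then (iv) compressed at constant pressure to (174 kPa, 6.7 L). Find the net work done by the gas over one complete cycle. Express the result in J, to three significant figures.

Constant-volume legs do no work.
W(ii) = (550)(11 − 6.7) = 2365 J; W(iv) = (174)(6.7 − 11) = -748.2 J.
W_net = 2365 − 748.2 = 1617 J (the clockwise enclosed area).

W_net ≈ 1620 J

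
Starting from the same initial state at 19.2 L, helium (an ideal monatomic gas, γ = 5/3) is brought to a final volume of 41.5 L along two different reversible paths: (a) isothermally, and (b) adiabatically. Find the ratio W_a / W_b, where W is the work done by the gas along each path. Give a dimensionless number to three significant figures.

W_a / W_b ≈ 1.28

Path (a) isothermal: W = P₁V₁ ln(V₂/V₁) → W_a/(P₁V₁) = 0.7708.
Path (b) adiabatic: W = P₁V₁(1 − (V₁/V₂)^(γ−1))/(γ−1) → W_b/(P₁V₁) = 0.6027.
W_a / W_b = 0.7708 / 0.6027 = 1.279.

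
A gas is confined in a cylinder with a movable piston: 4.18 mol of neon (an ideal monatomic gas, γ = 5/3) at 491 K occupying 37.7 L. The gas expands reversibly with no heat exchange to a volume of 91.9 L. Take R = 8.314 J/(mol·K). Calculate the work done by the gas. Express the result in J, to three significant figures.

W ≈ 11500 J

Adiabatic: TV^(γ−1) = const with γ = 5/3.
T₂ = T₁ (V₁/V₂)^(γ−1) = 491 × (37.7/91.9)^0.667 = 491 × 0.5521 = 271.1 K.
W_by = nCᵥ(T₁ − T₂) = (4.18)(12.47)(491 − 271.1) = 11464 J.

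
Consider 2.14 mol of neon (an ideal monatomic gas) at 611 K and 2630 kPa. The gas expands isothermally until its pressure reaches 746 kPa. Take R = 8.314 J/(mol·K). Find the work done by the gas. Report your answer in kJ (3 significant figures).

W ≈ 13.7 kJ

Isothermal process: W = nRT ln(V₂/V₁) = nRT ln(P₁/P₂).
W = (2.14)(8.314)(611) × ln(2630/746)
  = 10871 × ln(3.525) = 10871 × 1.26
W_by_gas = 13697 J.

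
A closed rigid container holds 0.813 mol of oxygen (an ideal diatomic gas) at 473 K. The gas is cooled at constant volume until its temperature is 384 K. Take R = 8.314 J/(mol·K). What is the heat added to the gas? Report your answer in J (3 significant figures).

Constant volume ⇒ W = 0, so Q = ΔU = nCᵥΔT with Cᵥ = 5R/2 = 20.79 J/(mol·K).
ΔU = (0.813)(20.79)(384 − 473) = -1504 J.

Q ≈ -1500 J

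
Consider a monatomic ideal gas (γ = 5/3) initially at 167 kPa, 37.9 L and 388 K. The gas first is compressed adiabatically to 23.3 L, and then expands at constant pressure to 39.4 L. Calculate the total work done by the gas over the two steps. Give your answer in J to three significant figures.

Step 1 (adiabatic): W = (P₁V₁ − P₂V₂)/(γ−1) = (6329 − 8754)/0.667 = -3637 J.
After step 1: P = 375.7 kPa, V = 23.3 L, T = 536.6 K.
Step 2 (isobaric): W = PΔV = (375.7 kPa)(39.4 − 23.3 L) = 6049 J.
W_total = -3637 + 6049 = 2412 J.

W_total ≈ 2410 J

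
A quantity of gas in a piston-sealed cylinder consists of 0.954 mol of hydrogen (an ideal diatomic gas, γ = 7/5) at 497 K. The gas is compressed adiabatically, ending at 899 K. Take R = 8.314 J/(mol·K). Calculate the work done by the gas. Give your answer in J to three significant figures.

Adiabatic ⇒ Q = 0, so W_by = −ΔU = nCᵥ(T₁ − T₂).
Cᵥ = 5R/2 = 20.79 J/(mol·K).
W = (0.954)(20.79)(497 − 899) = -7971 J.

W ≈ -7970 J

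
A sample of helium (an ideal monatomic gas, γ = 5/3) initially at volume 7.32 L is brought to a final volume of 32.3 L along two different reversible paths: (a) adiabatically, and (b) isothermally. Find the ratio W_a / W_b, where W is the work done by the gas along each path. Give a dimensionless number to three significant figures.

Path (a) adiabatic: W = P₁V₁(1 − (V₁/V₂)^(γ−1))/(γ−1) → W_a/(P₁V₁) = 0.9424.
Path (b) isothermal: W = P₁V₁ ln(V₂/V₁) → W_b/(P₁V₁) = 1.484.
W_a / W_b = 0.9424 / 1.484 = 0.6349.

W_a / W_b ≈ 0.635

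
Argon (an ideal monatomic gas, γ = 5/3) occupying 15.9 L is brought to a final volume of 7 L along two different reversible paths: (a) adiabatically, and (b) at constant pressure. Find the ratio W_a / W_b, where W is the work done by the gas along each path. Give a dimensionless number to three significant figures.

W_a / W_b ≈ 1.95

Path (a) adiabatic: W = P₁V₁(1 − (V₁/V₂)^(γ−1))/(γ−1) → W_a/(P₁V₁) = -1.092.
Path (b) isobaric: W = P₁(V₂ − V₁) → W_b/(P₁V₁) = -0.5597.
W_a / W_b = -1.092 / -0.5597 = 1.951.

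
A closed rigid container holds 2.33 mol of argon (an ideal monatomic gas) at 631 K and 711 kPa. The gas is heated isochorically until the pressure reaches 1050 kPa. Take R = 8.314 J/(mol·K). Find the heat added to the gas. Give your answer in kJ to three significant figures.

Q ≈ 8.74 kJ

Constant volume ⇒ W = 0, so Q = ΔU = nCᵥΔT with Cᵥ = 3R/2 = 12.47 J/(mol·K).
At constant V, T₂/T₁ = P₂/P₁ ⇒ ΔT = T₁(P₂/P₁ − 1) = 631·(1050/711 − 1) = 300.9 K.
ΔU = (2.33)(12.47)(300.9) = 8742 J.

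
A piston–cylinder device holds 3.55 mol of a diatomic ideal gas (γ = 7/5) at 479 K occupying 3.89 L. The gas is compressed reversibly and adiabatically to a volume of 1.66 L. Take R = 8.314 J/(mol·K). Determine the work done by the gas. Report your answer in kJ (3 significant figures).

Adiabatic: TV^(γ−1) = const with γ = 7/5.
T₂ = T₁ (V₁/V₂)^(γ−1) = 479 × (3.89/1.66)^0.4 = 479 × 1.406 = 673.4 K.
W_by = nCᵥ(T₁ − T₂) = (3.55)(20.79)(479 − 673.4) = -14344 J.

W ≈ -14.3 kJ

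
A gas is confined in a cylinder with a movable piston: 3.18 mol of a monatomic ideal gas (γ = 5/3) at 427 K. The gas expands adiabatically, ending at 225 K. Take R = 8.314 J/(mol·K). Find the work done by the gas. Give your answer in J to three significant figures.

W ≈ 8010 J

Adiabatic ⇒ Q = 0, so W_by = −ΔU = nCᵥ(T₁ − T₂).
Cᵥ = 3R/2 = 12.47 J/(mol·K).
W = (3.18)(12.47)(427 − 225) = 8011 J.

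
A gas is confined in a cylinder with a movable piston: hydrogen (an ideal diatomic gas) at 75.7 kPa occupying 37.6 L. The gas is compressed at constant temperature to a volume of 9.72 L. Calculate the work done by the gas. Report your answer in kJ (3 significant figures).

Isothermal: W = nRT ln(V₂/V₁) = P₁V₁ ln(V₂/V₁).
P₁V₁ = (75.7 kPa)(37.6 L) = 2846 J.
W = 2846 × ln(9.72/37.6) = 2846 × -1.353
W_by_gas = -3851 J.

W ≈ -3.85 kJ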